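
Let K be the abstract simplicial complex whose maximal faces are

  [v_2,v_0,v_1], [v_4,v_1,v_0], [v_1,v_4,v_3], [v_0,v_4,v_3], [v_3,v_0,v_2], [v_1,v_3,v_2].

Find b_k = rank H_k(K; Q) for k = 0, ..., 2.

K has 5 vertices, 9 edges, 6 triangles.
rank ∂_0 = 0, rank ∂_1 = 4 ⇒ b_0 = 5 − 0 − 4 = 1; all invariant factors of ∂_1 are 1 so no torsion. So H_0 ≅ Z.
rank ∂_1 = 4, rank ∂_2 = 5 ⇒ b_1 = 9 − 4 − 5 = 0; all invariant factors of ∂_2 are 1 so no torsion. So H_1 ≅ 0.
rank ∂_2 = 5, rank ∂_3 = 0 ⇒ b_2 = 6 − 5 − 0 = 1. So H_2 ≅ Z.

b_0 = 1, b_1 = 0, b_2 = 1.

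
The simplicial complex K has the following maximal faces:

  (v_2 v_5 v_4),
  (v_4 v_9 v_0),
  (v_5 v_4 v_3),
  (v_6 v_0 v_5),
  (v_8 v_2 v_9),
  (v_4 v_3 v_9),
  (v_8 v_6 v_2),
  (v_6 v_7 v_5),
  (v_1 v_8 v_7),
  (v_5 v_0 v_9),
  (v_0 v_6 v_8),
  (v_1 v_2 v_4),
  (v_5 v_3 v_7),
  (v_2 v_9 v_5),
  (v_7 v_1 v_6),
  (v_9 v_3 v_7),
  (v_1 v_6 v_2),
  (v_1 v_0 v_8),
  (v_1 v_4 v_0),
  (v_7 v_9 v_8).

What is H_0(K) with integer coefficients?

H_0 ≅ Z.

We work with the vertex ordering v_0 < v_1 < v_2 < v_3 < v_4 < v_5 < v_6 < v_7 < v_8 < v_9. The simplices of K, each written with vertices in increasing order, are:

  0-simplices (10): [v_0], [v_1], [v_2], [v_3], [v_4], [v_5], [v_6], [v_7], [v_8], [v_9]
  1-simplices (30): (30 of them)
  2-simplices (20): (20 of them)

Hence C_0 ≅ Z^10, C_1 ≅ Z^30, C_2 ≅ Z^20.

Boundary ∂_1: C_1 → C_0 maps an edge to its endpoints' difference, ∂[p,q] = q − p. For instance
  ∂[v_2,v_4] = [v_4] − [v_2].
The 10×30 boundary matrix has rank 9 and Smith normal form diag(1,1,1,1,1,1,1,1,1).

Boundary ∂_2: C_2 → C_1 maps a triangle to the signed sum of its edges. For instance
  ∂[v_7,v_8,v_9] = [v_8,v_9] − [v_7,v_9] + [v_7,v_8],
  ∂[v_2,v_5,v_9] = [v_5,v_9] − [v_2,v_9] + [v_2,v_5].
This gives a 30×20 integer matrix of rank 20; reducing to Smith normal form yields diagonal entries (1,1,1,1,1,1,1,1,1,1,1,1,1,1,1,1,1,1,1,2).

From H_k ≅ ker(∂_k) / im(∂_{k+1}) we obtain:

  H_0: rank C_0 − rank ∂_1 = 10 − 9 = 1, and the invariant factors of ∂_1 are all 1, so H_0 = Z.

(K is a triangulation of the Klein bottle.)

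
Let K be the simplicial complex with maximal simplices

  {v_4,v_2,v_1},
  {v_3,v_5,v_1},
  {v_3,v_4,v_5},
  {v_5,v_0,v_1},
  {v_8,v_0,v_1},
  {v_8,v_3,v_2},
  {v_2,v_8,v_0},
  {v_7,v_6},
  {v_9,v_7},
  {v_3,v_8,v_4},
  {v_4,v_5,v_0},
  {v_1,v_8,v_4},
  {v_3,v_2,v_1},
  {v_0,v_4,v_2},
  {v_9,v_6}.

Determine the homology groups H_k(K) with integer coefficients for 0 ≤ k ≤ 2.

Fix the vertex order v_0 < v_1 < v_2 < v_3 < v_4 < v_5 < v_6 < v_7 < v_8 < v_9 and write every simplex with vertices in increasing order. Then dim K = 2 and the simplices of K are:

  0-simplices (10): [v_0], [v_1], [v_2], [v_3], [v_4], [v_5], [v_6], [v_7], [v_8], [v_9]
  1-simplices (21): (21 of them)
  2-simplices (12): (12 of them)

so the chain groups are C_0 ≅ Z^10, C_1 ≅ Z^21, C_2 ≅ Z^12.

Boundary ∂_1: C_1 → C_0 sends each edge [p,q] (with p < q) to q − p.
The 10×21 boundary matrix has rank 8 and Smith normal form diag(1,1,1,1,1,1,1,1).

The boundary map ∂_2: C_2 → C_1 maps a triangle to the signed sum of its edges. For instance
  ∂[v_1,v_2,v_4] = [v_2,v_4] − [v_1,v_4] + [v_1,v_2],
  ∂[v_1,v_2,v_3] = [v_2,v_3] − [v_1,v_3] + [v_1,v_2].
The resulting 21×12 matrix has rank 12, and its Smith normal form has invariant factors (1,1,1,1,1,1,1,1,1,1,1,2).

Now H_k = ker ∂_k / im ∂_{k+1}, so:

  H_0: rank C_0 − rank ∂_1 = 10 − 8 = 2, and the invariant factors of ∂_1 are all 1, so H_0 ≅ Z^2.
  H_1: rank ker ∂_1 − rank ∂_2 = (21 − 8) − 12 = 1, and ∂_2 has invariant factor 2 > 1, so H_1 ≅ Z ⊕ Z_2.
  H_2: rank ker ∂_2 − rank ∂_3 = (12 − 12) − 0 = 0, and there is no ∂_3, so H_2 ≅ 0.

As a check, the Euler characteristic is 10 − 21 + 12 = 1, which agrees with 2 − 1 + 0 = 1.
(K is a triangulation of the disjoint union of the circle S^1 and the real projective plane RP^2.)

H_0 ≅ Z^2,  H_1 ≅ Z ⊕ Z_2,  H_2 = 0.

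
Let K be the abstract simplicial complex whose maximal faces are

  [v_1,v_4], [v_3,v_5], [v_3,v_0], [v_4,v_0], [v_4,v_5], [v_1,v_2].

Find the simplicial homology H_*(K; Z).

Take the total order v_0 < v_1 < v_2 < v_3 < v_4 < v_5 on the vertex set. Then K (dimension 1) consists of the simplices:

  0-simplices (6): [v_0], [v_1], [v_2], [v_3], [v_4], [v_5]
  1-simplices (6): [v_0,v_3], [v_0,v_4], [v_1,v_2], [v_1,v_4], [v_3,v_5], [v_4,v_5]

giving chain groups C_0 ≅ Z^6, C_1 ≅ Z^6.

Boundary ∂_1: C_1 → C_0 is given by ∂[p,q] = [q] − [p]. For instance
  ∂[v_1,v_2] = [v_2] − [v_1].
The resulting 6×6 matrix has rank 5, and its Smith normal form has invariant factors (1,1,1,1,1).

From H_k ≅ ker(∂_k) / im(∂_{k+1}) we obtain:

  H_0: rank C_0 − rank ∂_1 = 6 − 5 = 1, and the invariant factors of ∂_1 are all 1, so H_0 = Z.
  H_1: rank ker ∂_1 − rank ∂_2 = (6 − 5) − 0 = 1, and there is no ∂_2, so H_1 = Z.

H_0 = Z,  H_1 = Z.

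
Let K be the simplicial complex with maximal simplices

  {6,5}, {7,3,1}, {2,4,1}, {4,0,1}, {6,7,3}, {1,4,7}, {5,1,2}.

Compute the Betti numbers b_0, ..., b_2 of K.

We work with the vertex ordering 0 < 1 < 2 < 3 < 4 < 5 < 6 < 7. The simplices of K, each written with vertices in increasing order, are:

  0-simplices (8): [0], [1], [2], [3], [4], [5], [6], [7]
  1-simplices (14): [0,1], [0,4], [1,2], [1,3], [1,4], [1,5], [1,7], [2,4], [2,5], [3,6], [3,7], [4,7], [5,6], [6,7]
  2-simplices (6): [0,1,4], [1,2,4], [1,2,5], [1,3,7], [1,4,7], [3,6,7]

giving chain groups C_0 ≅ Z^8, C_1 ≅ Z^14, C_2 ≅ Z^6.

∂_1: C_1 → C_0 is given by ∂[p,q] = [q] − [p].
The resulting 8×14 matrix has rank 7, and its Smith normal form has invariant factors (1,1,1,1,1,1,1).

The boundary map ∂_2: C_2 → C_1 acts by ∂[p,q,r] = [q,r] − [p,r] + [p,q]. For instance
  ∂[3,6,7] = [6,7] − [3,7] + [3,6],
  ∂[1,3,7] = [3,7] − [1,7] + [1,3].
As a 14×6 matrix over Z this has rank 6, with invariant factors (1,1,1,1,1,1).

Reading off H_k = ker ∂_k / im ∂_{k+1}:

  H_0: rank C_0 − rank ∂_1 = 8 − 7 = 1, and the invariant factors of ∂_1 are all 1, so H_0 ≅ Z.
  H_1: rank ker ∂_1 − rank ∂_2 = (14 − 7) − 6 = 1, and the invariant factors of ∂_2 are all 1, so H_1 ≅ Z.
  H_2: rank ker ∂_2 − rank ∂_3 = (6 − 6) − 0 = 0, and there is no ∂_3, so H_2 ≅ 0.

As a check, the Euler characteristic is 8 − 14 + 6 = 0, which agrees with 1 − 1 + 0 = 0.

Hence the Betti numbers are b_0 = 1, b_1 = 1, b_2 = 0.

b_0 = 1, b_1 = 1, b_2 = 0.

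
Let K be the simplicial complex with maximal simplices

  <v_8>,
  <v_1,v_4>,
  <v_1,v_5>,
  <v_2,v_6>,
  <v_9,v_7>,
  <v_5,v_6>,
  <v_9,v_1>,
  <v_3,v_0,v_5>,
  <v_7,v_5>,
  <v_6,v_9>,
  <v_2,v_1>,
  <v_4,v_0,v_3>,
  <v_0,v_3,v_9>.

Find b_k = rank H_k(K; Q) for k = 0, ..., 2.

Take the total order v_0 < v_1 < v_2 < v_3 < v_4 < v_5 < v_6 < v_7 < v_8 < v_9 on the vertex set. Then K (dimension 2) consists of the simplices:

  0-simplices (10): [v_0], [v_1], [v_2], [v_3], [v_4], [v_5], [v_6], [v_7], [v_8], [v_9]
  1-simplices (16): (16 of them)
  2-simplices (3): [v_0,v_3,v_4], [v_0,v_3,v_5], [v_0,v_3,v_9]

giving chain groups C_0 ≅ Z^10, C_1 ≅ Z^16, C_2 ≅ Z^3.

Boundary ∂_1: C_1 → C_0 sends each edge [p,q] (with p < q) to q − p. For instance
  ∂[v_2,v_6] = [v_6] − [v_2].
The 10×16 boundary matrix has rank 8 and Smith normal form diag(1,1,1,1,1,1,1,1).

The boundary map ∂_2: C_2 → C_1 maps a triangle to the signed sum of its edges. For instance
  ∂[v_0,v_3,v_4] = [v_3,v_4] − [v_0,v_4] + [v_0,v_3],
  ∂[v_0,v_3,v_5] = [v_3,v_5] − [v_0,v_5] + [v_0,v_3].
The resulting 16×3 matrix has rank 3, and its Smith normal form has invariant factors (1,1,1).

Now H_k = ker ∂_k / im ∂_{k+1}, so:

  H_0: rank C_0 − rank ∂_1 = 10 − 8 = 2, and the invariant factors of ∂_1 are all 1, so H_0 ≅ Z^2.
  H_1: rank ker ∂_1 − rank ∂_2 = (16 − 8) − 3 = 5, and the invariant factors of ∂_2 are all 1, so H_1 ≅ Z^5.
  H_2: rank ker ∂_2 − rank ∂_3 = (3 − 3) − 0 = 0, and there is no ∂_3, so H_2 ≅ 0.

Hence the Betti numbers are b_0 = 2, b_1 = 5, b_2 = 0.

b_0 = 2, b_1 = 5, b_2 = 0.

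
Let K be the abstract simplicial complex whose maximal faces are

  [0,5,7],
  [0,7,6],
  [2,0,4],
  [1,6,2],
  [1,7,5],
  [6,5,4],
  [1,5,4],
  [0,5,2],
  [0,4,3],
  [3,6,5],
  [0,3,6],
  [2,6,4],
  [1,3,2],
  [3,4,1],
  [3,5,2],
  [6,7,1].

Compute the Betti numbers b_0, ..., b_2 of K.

b_0 = 1, b_1 = 2, b_2 = 1.

Take the total order 0 < 1 < 2 < 3 < 4 < 5 < 6 < 7 on the vertex set. Then K (dimension 2) consists of the simplices:

  0-simplices (8): [0], [1], [2], [3], [4], [5], [6], [7]
  1-simplices (24): (24 of them)
  2-simplices (16): [0,2,4], [0,2,5], [0,3,4], [0,3,6], [0,5,7], [0,6,7], [1,2,3], [1,2,6], [1,3,4], [1,4,5], [1,5,7], [1,6,7], [2,3,5], [2,4,6], [3,5,6], [4,5,6]

so the chain groups are C_0 ≅ Z^8, C_1 ≅ Z^24, C_2 ≅ Z^16.

Boundary ∂_1: C_1 → C_0 sends each edge [p,q] (with p < q) to q − p. For instance
  ∂[1,7] = [7] − [1].
The resulting 8×24 matrix has rank 7, and its Smith normal form has invariant factors (1,1,1,1,1,1,1).

The boundary map ∂_2: C_2 → C_1 maps a triangle to the signed sum of its edges. For instance
  ∂[2,4,6] = [4,6] − [2,6] + [2,4],
  ∂[0,3,4] = [3,4] − [0,4] + [0,3].
The 24×16 boundary matrix has rank 15 and Smith normal form diag(1,1,1,1,1,1,1,1,1,1,1,1,1,1,1).

Reading off H_k = ker ∂_k / im ∂_{k+1}:

  H_0: rank C_0 − rank ∂_1 = 8 − 7 = 1, and the invariant factors of ∂_1 are all 1, so H_0 = Z.
  H_1: rank ker ∂_1 − rank ∂_2 = (24 − 7) − 15 = 2, and the invariant factors of ∂_2 are all 1, so H_1 = Z^2.
  H_2: rank ker ∂_2 − rank ∂_3 = (16 − 15) − 0 = 1, and there is no ∂_3, so H_2 = Z.

Hence the Betti numbers are b_0 = 1, b_1 = 2, b_2 = 1.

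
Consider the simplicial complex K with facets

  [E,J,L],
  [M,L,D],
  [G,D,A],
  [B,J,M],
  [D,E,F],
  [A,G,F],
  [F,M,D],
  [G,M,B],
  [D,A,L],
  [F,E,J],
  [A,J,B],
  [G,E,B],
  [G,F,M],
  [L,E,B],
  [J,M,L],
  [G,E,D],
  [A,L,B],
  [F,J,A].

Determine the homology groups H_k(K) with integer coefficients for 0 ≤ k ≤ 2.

H_0 ≅ Z,  H_1 ≅ Z ⊕ Z/2Z,  H_2 = 0.

K has 9 vertices, 27 edges, 18 triangles.
rank ∂_0 = 0, rank ∂_1 = 8 ⇒ b_0 = 9 − 0 − 8 = 1; all invariant factors of ∂_1 are 1 so no torsion. So H_0 = Z.
rank ∂_1 = 8, rank ∂_2 = 18 ⇒ b_1 = 27 − 8 − 18 = 1; ∂_2 has invariant factor(s) [2] giving torsion. So H_1 = Z ⊕ Z/2Z.
rank ∂_2 = 18, rank ∂_3 = 0 ⇒ b_2 = 18 − 18 − 0 = 0. So H_2 = 0.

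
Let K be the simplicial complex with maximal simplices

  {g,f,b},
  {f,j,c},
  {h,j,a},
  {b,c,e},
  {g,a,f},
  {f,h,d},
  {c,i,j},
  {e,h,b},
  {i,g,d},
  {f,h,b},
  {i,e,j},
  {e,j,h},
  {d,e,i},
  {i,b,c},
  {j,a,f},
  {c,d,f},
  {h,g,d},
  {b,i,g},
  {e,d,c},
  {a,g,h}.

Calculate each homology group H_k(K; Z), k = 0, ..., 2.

H_0 = Z,  H_1 = Z × Z/2,  H_2 = 0.

Fix the vertex order a < b < c < d < e < f < g < h < i < j and write every simplex with vertices in increasing order. Then dim K = 2 and the simplices of K are:

  0-simplices (10): a, b, c, d, e, f, g, h, i, j
  1-simplices (30): af, ag, ah, aj, bc, be, bf, bg, bh, bi, cd, ce, cf, ci, cj, de, df, dg, dh, di, eh, ei, ej, fg, fh, fj, gh, gi, hj, ij
  2-simplices (20): afg, afj, agh, ahj, bce, bci, beh, bfg, bfh, bgi, cde, cdf, cfj, cij, dei, dfh, dgh, dgi, ehj, eij

giving chain groups C_0 ≅ Z^10, C_1 ≅ Z^30, C_2 ≅ Z^20.

The boundary map ∂_1: C_1 → C_0 is given by ∂[p,q] = [q] − [p]. For instance
  ∂ej = j − e.
This gives a 10×30 integer matrix of rank 9; reducing to Smith normal form yields diagonal entries (1,1,1,1,1,1,1,1,1).

Boundary ∂_2: C_2 → C_1 maps a triangle to the signed sum of its edges. For instance
  ∂eij = ij − ej + ei,
  ∂beh = eh − bh + be.
The 30×20 boundary matrix has rank 20 and Smith normal form diag(1,1,1,1,1,1,1,1,1,1,1,1,1,1,1,1,1,1,1,2).

Reading off H_k = ker ∂_k / im ∂_{k+1}:

  H_0: rank C_0 − rank ∂_1 = 10 − 9 = 1, and the invariant factors of ∂_1 are all 1, so H_0 = Z.
  H_1: rank ker ∂_1 − rank ∂_2 = (30 − 9) − 20 = 1, and ∂_2 has invariant factor 2 > 1, so H_1 = Z × Z/2.
  H_2: rank ker ∂_2 − rank ∂_3 = (20 − 20) − 0 = 0, and there is no ∂_3, so H_2 = 0.

(K is a triangulation of the Klein bottle.)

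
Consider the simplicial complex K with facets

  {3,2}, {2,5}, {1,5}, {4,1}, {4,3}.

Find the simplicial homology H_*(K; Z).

Order the vertices as 1 < 2 < 3 < 4 < 5. Listing each simplex with vertices in this order, K has dimension 1 with simplices:

  0-simplices (5): [1], [2], [3], [4], [5]
  1-simplices (5): [1,4], [1,5], [2,3], [2,5], [3,4]

so the chain groups are C_0 ≅ Z^5, C_1 ≅ Z^5.

Boundary ∂_1: C_1 → C_0 sends each edge [p,q] (with p < q) to q − p. For instance
  ∂[3,4] = [4] − [3].
As a 5×5 matrix over Z this has rank 4, with invariant factors (1,1,1,1).

Reading off H_k = ker ∂_k / im ∂_{k+1}:

  H_0: rank C_0 − rank ∂_1 = 5 − 4 = 1, and the invariant factors of ∂_1 are all 1, so H_0 ≅ Z.
  H_1: rank ker ∂_1 − rank ∂_2 = (5 − 4) − 0 = 1, and there is no ∂_2, so H_1 ≅ Z.

As a check, the Euler characteristic is 5 − 5 = 0, which agrees with 1 − 1 = 0.

H_0 = Z,  H_1 = Z.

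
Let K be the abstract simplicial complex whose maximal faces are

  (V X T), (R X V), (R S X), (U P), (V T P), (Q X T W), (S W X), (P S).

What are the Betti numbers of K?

b_0 = 1, b_1 = 1, b_2 = 0, b_3 = 0.

Order the vertices as P < Q < R < S < T < U < V < W < X. Listing each simplex with vertices in this order, K has dimension 3 with simplices:

  0-simplices (9): P, Q, R, S, T, U, V, W, X
  1-simplices (17): PS, PT, PU, PV, QT, QW, QX, RS, RV, RX, SW, SX, TV, TW, TX, VX, WX
  2-simplices (9): PTV, QTW, QTX, QWX, RSX, RVX, SWX, TVX, TWX
  3-simplices (1): QTWX

giving chain groups C_0 ≅ Z^9, C_1 ≅ Z^17, C_2 ≅ Z^9, C_3 ≅ Z^1.

∂_1: C_1 → C_0 maps an edge to its endpoints' difference, ∂[p,q] = q − p.
The resulting 9×17 matrix has rank 8, and its Smith normal form has invariant factors (1,1,1,1,1,1,1,1).

The boundary map ∂_2: C_2 → C_1 acts by ∂[p,q,r] = [q,r] − [p,r] + [p,q]. For instance
  ∂RSX = SX − RX + RS,
  ∂QWX = WX − QX + QW.
This gives a 17×9 integer matrix of rank 8; reducing to Smith normal form yields diagonal entries (1,1,1,1,1,1,1,1).

∂_3: C_3 → C_2 sends each 3-simplex σ to the alternating sum Σ_i (−1)^i (σ with its i-th vertex removed). For instance
  ∂QTWX = TWX − QWX + QTX − QTW.
As a 9×1 matrix over Z this has rank 1, with invariant factors (1).

Reading off H_k = ker ∂_k / im ∂_{k+1}:

  H_0: rank C_0 − rank ∂_1 = 9 − 8 = 1, and the invariant factors of ∂_1 are all 1, so H_0 ≅ Z.
  H_1: rank ker ∂_1 − rank ∂_2 = (17 − 8) − 8 = 1, and the invariant factors of ∂_2 are all 1, so H_1 ≅ Z.
  H_2: rank ker ∂_2 − rank ∂_3 = (9 − 8) − 1 = 0, and the invariant factors of ∂_3 are all 1, so H_2 ≅ 0.
  H_3: rank ker ∂_3 − rank ∂_4 = (1 − 1) − 0 = 0, and there is no ∂_4, so H_3 ≅ 0.

Hence the Betti numbers are b_0 = 1, b_1 = 1, b_2 = 0, b_3 = 0.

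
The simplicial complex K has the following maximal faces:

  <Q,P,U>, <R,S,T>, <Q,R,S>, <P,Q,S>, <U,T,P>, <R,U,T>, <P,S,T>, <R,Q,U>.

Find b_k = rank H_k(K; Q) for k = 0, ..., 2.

Take the total order P < Q < R < S < T < U on the vertex set. Then K (dimension 2) consists of the simplices:

  0-simplices (6): P, Q, R, S, T, U
  1-simplices (12): PQ, PS, PT, PU, QR, QS, QU, RS, RT, RU, ST, TU
  2-simplices (8): PQS, PQU, PST, PTU, QRS, QRU, RST, RTU

giving chain groups C_0 ≅ Z^6, C_1 ≅ Z^12, C_2 ≅ Z^8.

∂_1: C_1 → C_0 is given by ∂[p,q] = [q] − [p]. For instance
  ∂QU = U − Q.
The 6×12 boundary matrix has rank 5 and Smith normal form diag(1,1,1,1,1).

∂_2: C_2 → C_1 acts by ∂[p,q,r] = [q,r] − [p,r] + [p,q]. For instance
  ∂QRU = RU − QU + QR,
  ∂PST = ST − PT + PS.
As a 12×8 matrix over Z this has rank 7, with invariant factors (1,1,1,1,1,1,1).

Computing H_k = (kernel of ∂_k) / (image of ∂_{k+1}):

  H_0: rank C_0 − rank ∂_1 = 6 − 5 = 1, and the invariant factors of ∂_1 are all 1, so H_0 ≅ Z.
  H_1: rank ker ∂_1 − rank ∂_2 = (12 − 5) − 7 = 0, and the invariant factors of ∂_2 are all 1, so H_1 ≅ 0.
  H_2: rank ker ∂_2 − rank ∂_3 = (8 − 7) − 0 = 1, and there is no ∂_3, so H_2 ≅ Z.

Hence the Betti numbers are b_0 = 1, b_1 = 0, b_2 = 1.

b_0 = 1, b_1 = 0, b_2 = 1.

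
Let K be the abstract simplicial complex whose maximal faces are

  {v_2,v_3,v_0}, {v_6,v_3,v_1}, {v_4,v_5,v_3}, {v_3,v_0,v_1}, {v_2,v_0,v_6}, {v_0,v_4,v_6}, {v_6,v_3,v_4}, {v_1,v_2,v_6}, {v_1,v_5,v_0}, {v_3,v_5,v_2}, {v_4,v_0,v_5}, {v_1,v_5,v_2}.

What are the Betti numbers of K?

Fix the vertex order v_0 < v_1 < v_2 < v_3 < v_4 < v_5 < v_6 and write every simplex with vertices in increasing order. Then dim K = 2 and the simplices of K are:

  0-simplices (7): [v_0], [v_1], [v_2], [v_3], [v_4], [v_5], [v_6]
  1-simplices (18): (18 of them)
  2-simplices (12): (12 of them)

so the chain groups are C_0 ≅ Z^7, C_1 ≅ Z^18, C_2 ≅ Z^12.

Boundary ∂_1: C_1 → C_0 is given by ∂[p,q] = [q] − [p]. For instance
  ∂[v_3,v_6] = [v_6] − [v_3].
The 7×18 boundary matrix has rank 6 and Smith normal form diag(1,1,1,1,1,1).

∂_2: C_2 → C_1 sends each 2-simplex [p,q,r] to [q,r] − [p,r] + [p,q]. For instance
  ∂[v_0,v_4,v_5] = [v_4,v_5] − [v_0,v_5] + [v_0,v_4],
  ∂[v_0,v_1,v_5] = [v_1,v_5] − [v_0,v_5] + [v_0,v_1].
This gives a 18×12 integer matrix of rank 12; reducing to Smith normal form yields diagonal entries (1,1,1,1,1,1,1,1,1,1,1,2).

From H_k ≅ ker(∂_k) / im(∂_{k+1}) we obtain:

  H_0: rank C_0 − rank ∂_1 = 7 − 6 = 1, and the invariant factors of ∂_1 are all 1, so H_0 = Z.
  H_1: rank ker ∂_1 − rank ∂_2 = (18 − 6) − 12 = 0, and ∂_2 has invariant factor 2 > 1, so H_1 = Z/2.
  H_2: rank ker ∂_2 − rank ∂_3 = (12 − 12) − 0 = 0, and there is no ∂_3, so H_2 = 0.

As a check, the Euler characteristic is 7 − 18 + 12 = 1, which agrees with 1 − 0 + 0 = 1.

Hence the Betti numbers are b_0 = 1, b_1 = 0, b_2 = 0.

b_0 = 1, b_1 = 0, b_2 = 0.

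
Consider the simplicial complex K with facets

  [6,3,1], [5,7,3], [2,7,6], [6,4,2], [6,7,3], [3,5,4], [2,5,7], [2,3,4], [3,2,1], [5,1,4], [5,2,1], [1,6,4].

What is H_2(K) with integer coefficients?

Fix the vertex order 1 < 2 < 3 < 4 < 5 < 6 < 7 and write every simplex with vertices in increasing order. Then dim K = 2 and the simplices of K are:

  0-simplices (7): [1], [2], [3], [4], [5], [6], [7]
  1-simplices (18): [1,2], [1,3], [1,4], [1,5], [1,6], [2,3], [2,4], [2,5], [2,6], [2,7], [3,4], [3,5], [3,6], [3,7], [4,5], [4,6], [5,7], [6,7]
  2-simplices (12): [1,2,3], [1,2,5], [1,3,6], [1,4,5], [1,4,6], [2,3,4], [2,4,6], [2,5,7], [2,6,7], [3,4,5], [3,5,7], [3,6,7]

Hence C_0 ≅ Z^7, C_1 ≅ Z^18, C_2 ≅ Z^12.

Boundary ∂_1: C_1 → C_0 maps an edge to its endpoints' difference, ∂[p,q] = q − p.
The resulting 7×18 matrix has rank 6, and its Smith normal form has invariant factors (1,1,1,1,1,1).

∂_2: C_2 → C_1 maps a triangle to the signed sum of its edges. For instance
  ∂[2,6,7] = [6,7] − [2,7] + [2,6],
  ∂[1,4,5] = [4,5] − [1,5] + [1,4].
The resulting 18×12 matrix has rank 12, and its Smith normal form has invariant factors (1,1,1,1,1,1,1,1,1,1,1,2).

Reading off H_k = ker ∂_k / im ∂_{k+1}:

  H_2: rank ker ∂_2 − rank ∂_3 = (12 − 12) − 0 = 0, and there is no ∂_3, so H_2 ≅ 0.

(K is a triangulation of the real projective plane RP^2.)

H_2 ≅ 0.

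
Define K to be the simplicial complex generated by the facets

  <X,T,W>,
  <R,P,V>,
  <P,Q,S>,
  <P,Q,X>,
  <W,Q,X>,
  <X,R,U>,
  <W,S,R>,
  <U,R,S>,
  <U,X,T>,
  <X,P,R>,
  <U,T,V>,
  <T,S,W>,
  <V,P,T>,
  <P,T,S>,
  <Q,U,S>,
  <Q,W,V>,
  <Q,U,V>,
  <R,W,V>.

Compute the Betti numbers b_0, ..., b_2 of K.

Take the total order P < Q < R < S < T < U < V < W < X on the vertex set. Then K (dimension 2) consists of the simplices:

  0-simplices (9): P, Q, R, S, T, U, V, W, X
  1-simplices (27): PQ, PR, PS, PT, PV, PX, QS, QU, QV, QW, QX, RS, RU, RV, RW, RX, ST, SU, SW, TU, TV, TW, TX, UV, UX, VW, WX
  2-simplices (18): PQS, PQX, PRV, PRX, PST, PTV, QSU, QUV, QVW, QWX, RSU, RSW, RUX, RVW, STW, TUV, TUX, TWX

giving chain groups C_0 ≅ Z^9, C_1 ≅ Z^27, C_2 ≅ Z^18.

∂_1: C_1 → C_0 is given by ∂[p,q] = [q] − [p]. For instance
  ∂TX = X − T.
This gives a 9×27 integer matrix of rank 8; reducing to Smith normal form yields diagonal entries (1,1,1,1,1,1,1,1).

∂_2: C_2 → C_1 sends each 2-simplex [p,q,r] to [q,r] − [p,r] + [p,q]. For instance
  ∂PTV = TV − PV + PT,
  ∂RVW = VW − RW + RV.
As a 27×18 matrix over Z this has rank 17, with invariant factors (1,1,1,1,1,1,1,1,1,1,1,1,1,1,1,1,1).

Now H_k = ker ∂_k / im ∂_{k+1}, so:

  H_0: rank C_0 − rank ∂_1 = 9 − 8 = 1, and the invariant factors of ∂_1 are all 1, so H_0 ≅ Z.
  H_1: rank ker ∂_1 − rank ∂_2 = (27 − 8) − 17 = 2, and the invariant factors of ∂_2 are all 1, so H_1 ≅ Z^2.
  H_2: rank ker ∂_2 − rank ∂_3 = (18 − 17) − 0 = 1, and there is no ∂_3, so H_2 ≅ Z.

(K is a triangulation of the torus T^2.)

Hence the Betti numbers are b_0 = 1, b_1 = 2, b_2 = 1.

b_0 = 1, b_1 = 2, b_2 = 1.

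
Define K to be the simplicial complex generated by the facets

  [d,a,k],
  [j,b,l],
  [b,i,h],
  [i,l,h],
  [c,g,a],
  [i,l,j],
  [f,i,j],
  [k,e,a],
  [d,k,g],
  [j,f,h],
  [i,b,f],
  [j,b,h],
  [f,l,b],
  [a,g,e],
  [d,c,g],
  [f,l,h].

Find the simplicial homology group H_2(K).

We work with the vertex ordering a < b < c < d < e < f < g < h < i < j < k < l. The simplices of K, each written with vertices in increasing order, are:

  0-simplices (12): a, b, c, d, e, f, g, h, i, j, k, l
  1-simplices (27): ac, ad, ae, ag, ak, bf, bh, bi, bj, bl, cd, cg, dg, dk, eg, ek, fh, fi, fj, fl, gk, hi, hj, hl, ij, il, jl
  2-simplices (16): acg, adk, aeg, aek, bfi, bfl, bhi, bhj, bjl, cdg, dgk, fhj, fhl, fij, hil, ijl

so the chain groups are C_0 ≅ Z^12, C_1 ≅ Z^27, C_2 ≅ Z^16.

Boundary ∂_1: C_1 → C_0 sends each edge [p,q] (with p < q) to q − p.
This gives a 12×27 integer matrix of rank 10; reducing to Smith normal form yields diagonal entries (1,1,1,1,1,1,1,1,1,1).

The boundary map ∂_2: C_2 → C_1 sends each 2-simplex [p,q,r] to [q,r] − [p,r] + [p,q]. For instance
  ∂bfi = fi − bi + bf,
  ∂aeg = eg − ag + ae.
The resulting 27×16 matrix has rank 16, and its Smith normal form has invariant factors (1,1,1,1,1,1,1,1,1,1,1,1,1,1,1,2).

Now H_k = ker ∂_k / im ∂_{k+1}, so:

  H_2: rank ker ∂_2 − rank ∂_3 = (16 − 16) − 0 = 0, and there is no ∂_3, so H_2 ≅ 0.

(K is a triangulation of the disjoint union of the real projective plane RP^2 and the cylinder S^1 x I.)

H_2 ≅ 0.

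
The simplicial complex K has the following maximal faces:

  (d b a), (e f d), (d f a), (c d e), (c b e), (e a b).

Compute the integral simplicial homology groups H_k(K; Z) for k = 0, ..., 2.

We work with the vertex ordering a < b < c < d < e < f. The simplices of K, each written with vertices in increasing order, are:

  0-simplices (6): a, b, c, d, e, f
  1-simplices (12): ab, ad, ae, af, bc, bd, be, cd, ce, de, df, ef
  2-simplices (6): abd, abe, adf, bce, cde, def

so the chain groups are C_0 ≅ Z^6, C_1 ≅ Z^12, C_2 ≅ Z^6.

∂_1: C_1 → C_0 maps an edge to its endpoints' difference, ∂[p,q] = q − p.
As a 6×12 matrix over Z this has rank 5, with invariant factors (1,1,1,1,1).

Boundary ∂_2: C_2 → C_1 sends each 2-simplex [p,q,r] to [q,r] − [p,r] + [p,q]. For instance
  ∂abe = be − ae + ab,
  ∂abd = bd − ad + ab.
This gives a 12×6 integer matrix of rank 6; reducing to Smith normal form yields diagonal entries (1,1,1,1,1,1).

Computing H_k = (kernel of ∂_k) / (image of ∂_{k+1}):

  H_0: rank C_0 − rank ∂_1 = 6 − 5 = 1, and the invariant factors of ∂_1 are all 1, so H_0 = Z.
  H_1: rank ker ∂_1 − rank ∂_2 = (12 − 5) − 6 = 1, and the invariant factors of ∂_2 are all 1, so H_1 = Z.
  H_2: rank ker ∂_2 − rank ∂_3 = (6 − 6) − 0 = 0, and there is no ∂_3, so H_2 = 0.

H_0 = Z,  H_1 = Z,  H_2 = 0.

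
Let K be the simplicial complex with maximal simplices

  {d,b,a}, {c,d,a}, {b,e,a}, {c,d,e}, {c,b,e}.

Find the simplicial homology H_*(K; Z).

H_0 ≅ Z,  H_1 ≅ Z,  H_2 = 0.

Take the total order a < b < c < d < e on the vertex set. Then K (dimension 2) consists of the simplices:

  0-simplices (5): a, b, c, d, e
  1-simplices (10): ab, ac, ad, ae, bc, bd, be, cd, ce, de
  2-simplices (5): abd, abe, acd, bce, cde

so the chain groups are C_0 ≅ Z^5, C_1 ≅ Z^10, C_2 ≅ Z^5.

Boundary ∂_1: C_1 → C_0 maps an edge to its endpoints' difference, ∂[p,q] = q − p.
The 5×10 boundary matrix has rank 4 and Smith normal form diag(1,1,1,1).

∂_2: C_2 → C_1 maps a triangle to the signed sum of its edges. For instance
  ∂cde = de − ce + cd,
  ∂abd = bd − ad + ab.
This gives a 10×5 integer matrix of rank 5; reducing to Smith normal form yields diagonal entries (1,1,1,1,1).

Computing H_k = (kernel of ∂_k) / (image of ∂_{k+1}):

  H_0: rank C_0 − rank ∂_1 = 5 − 4 = 1, and the invariant factors of ∂_1 are all 1, so H_0 ≅ Z.
  H_1: rank ker ∂_1 − rank ∂_2 = (10 − 4) − 5 = 1, and the invariant factors of ∂_2 are all 1, so H_1 ≅ Z.
  H_2: rank ker ∂_2 − rank ∂_3 = (5 − 5) − 0 = 0, and there is no ∂_3, so H_2 ≅ 0.

As a check, the Euler characteristic is 5 − 10 + 5 = 0, which agrees with 1 − 1 + 0 = 0.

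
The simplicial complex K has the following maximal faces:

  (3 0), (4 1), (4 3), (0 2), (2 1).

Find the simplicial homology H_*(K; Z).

Take the total order 0 < 1 < 2 < 3 < 4 on the vertex set. Then K (dimension 1) consists of the simplices:

  0-simplices (5): [0], [1], [2], [3], [4]
  1-simplices (5): [0,2], [0,3], [1,2], [1,4], [3,4]

Hence C_0 ≅ Z^5, C_1 ≅ Z^5.

The boundary map ∂_1: C_1 → C_0 maps an edge to its endpoints' difference, ∂[p,q] = q − p. For instance
  ∂[0,2] = [2] − [0].
The 5×5 boundary matrix has rank 4 and Smith normal form diag(1,1,1,1).

Computing H_k = (kernel of ∂_k) / (image of ∂_{k+1}):

  H_0: rank C_0 − rank ∂_1 = 5 − 4 = 1, and the invariant factors of ∂_1 are all 1, so H_0 ≅ Z.
  H_1: rank ker ∂_1 − rank ∂_2 = (5 − 4) − 0 = 1, and there is no ∂_2, so H_1 ≅ Z.

(K is a triangulation of the circle S^1.)

H_0 = Z,  H_1 = Z.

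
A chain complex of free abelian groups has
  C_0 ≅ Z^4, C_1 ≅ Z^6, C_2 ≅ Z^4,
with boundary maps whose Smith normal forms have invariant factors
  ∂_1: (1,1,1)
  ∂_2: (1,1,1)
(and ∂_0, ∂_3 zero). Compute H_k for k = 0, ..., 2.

H_0 ≅ Z,  H_1 = 0,  H_2 ≅ Z.

H_0: b_0 = 4 − 0 − 3 = 1; torsion from ∂_1 factors > 1: none. So H_0 ≅ Z.
H_1: b_1 = 6 − 3 − 3 = 0; torsion from ∂_2 factors > 1: none. So H_1 ≅ 0.
H_2: b_2 = 4 − 3 − 0 = 1; torsion from ∂_3 factors > 1: none. So H_2 ≅ Z.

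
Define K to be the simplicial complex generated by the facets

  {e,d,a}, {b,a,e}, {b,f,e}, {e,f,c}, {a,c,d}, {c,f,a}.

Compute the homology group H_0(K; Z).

K has 6 vertices, 12 edges, 6 triangles.
rank ∂_0 = 0, rank ∂_1 = 5 ⇒ b_0 = 6 − 0 − 5 = 1; all invariant factors of ∂_1 are 1 so no torsion. So H_0 ≅ Z.

H_0 ≅ Z.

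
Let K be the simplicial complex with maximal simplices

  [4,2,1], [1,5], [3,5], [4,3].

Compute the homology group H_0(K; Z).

H_0 ≅ Z.

Order the vertices as 1 < 2 < 3 < 4 < 5. Listing each simplex with vertices in this order, K has dimension 2 with simplices:

  0-simplices (5): [1], [2], [3], [4], [5]
  1-simplices (6): [1,2], [1,4], [1,5], [2,4], [3,4], [3,5]
  2-simplices (1): [1,2,4]

giving chain groups C_0 ≅ Z^5, C_1 ≅ Z^6, C_2 ≅ Z^1.

The boundary map ∂_1: C_1 → C_0 maps an edge to its endpoints' difference, ∂[p,q] = q − p.
As a 5×6 matrix over Z this has rank 4, with invariant factors (1,1,1,1).

The boundary map ∂_2: C_2 → C_1 maps a triangle to the signed sum of its edges. For instance
  ∂[1,2,4] = [2,4] − [1,4] + [1,2].
The resulting 6×1 matrix has rank 1, and its Smith normal form has invariant factors (1).

From H_k ≅ ker(∂_k) / im(∂_{k+1}) we obtain:

  H_0: rank C_0 − rank ∂_1 = 5 − 4 = 1, and the invariant factors of ∂_1 are all 1, so H_0 ≅ Z.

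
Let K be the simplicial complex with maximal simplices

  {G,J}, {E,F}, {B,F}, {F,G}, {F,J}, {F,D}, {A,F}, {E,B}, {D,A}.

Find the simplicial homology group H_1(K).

H_1 ≅ Z^3.

Take the total order A < B < D < E < F < G < J on the vertex set. Then K (dimension 1) consists of the simplices:

  0-simplices (7): A, B, D, E, F, G, J
  1-simplices (9): AD, AF, BE, BF, DF, EF, FG, FJ, GJ

so the chain groups are C_0 ≅ Z^7, C_1 ≅ Z^9.

The boundary map ∂_1: C_1 → C_0 sends each edge [p,q] (with p < q) to q − p.
As a 7×9 matrix over Z this has rank 6, with invariant factors (1,1,1,1,1,1).

Reading off H_k = ker ∂_k / im ∂_{k+1}:

  H_1: rank ker ∂_1 − rank ∂_2 = (9 − 6) − 0 = 3, and there is no ∂_2, so H_1 ≅ Z^3.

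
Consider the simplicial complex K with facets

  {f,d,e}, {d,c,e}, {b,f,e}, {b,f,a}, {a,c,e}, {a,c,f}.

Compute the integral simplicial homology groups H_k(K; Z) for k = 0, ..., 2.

Fix the vertex order a < b < c < d < e < f and write every simplex with vertices in increasing order. Then dim K = 2 and the simplices of K are:

  0-simplices (6): a, b, c, d, e, f
  1-simplices (12): ab, ac, ae, af, be, bf, cd, ce, cf, de, df, ef
  2-simplices (6): abf, ace, acf, bef, cde, def

giving chain groups C_0 ≅ Z^6, C_1 ≅ Z^12, C_2 ≅ Z^6.

Boundary ∂_1: C_1 → C_0 is given by ∂[p,q] = [q] − [p]. For instance
  ∂bf = f − b.
This gives a 6×12 integer matrix of rank 5; reducing to Smith normal form yields diagonal entries (1,1,1,1,1).

The boundary map ∂_2: C_2 → C_1 acts by ∂[p,q,r] = [q,r] − [p,r] + [p,q]. For instance
  ∂acf = cf − af + ac,
  ∂cde = de − ce + cd.
As a 12×6 matrix over Z this has rank 6, with invariant factors (1,1,1,1,1,1).

Computing H_k = (kernel of ∂_k) / (image of ∂_{k+1}):

  H_0: rank C_0 − rank ∂_1 = 6 − 5 = 1, and the invariant factors of ∂_1 are all 1, so H_0 ≅ Z.
  H_1: rank ker ∂_1 − rank ∂_2 = (12 − 5) − 6 = 1, and the invariant factors of ∂_2 are all 1, so H_1 ≅ Z.
  H_2: rank ker ∂_2 − rank ∂_3 = (6 − 6) − 0 = 0, and there is no ∂_3, so H_2 ≅ 0.

H_0 = Z,  H_1 = Z,  H_2 = 0.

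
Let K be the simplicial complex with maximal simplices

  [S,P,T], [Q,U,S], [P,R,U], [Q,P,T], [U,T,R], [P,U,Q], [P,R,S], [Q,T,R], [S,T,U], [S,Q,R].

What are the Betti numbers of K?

b_0 = 1, b_1 = 0, b_2 = 0.

Order the vertices as P < Q < R < S < T < U. Listing each simplex with vertices in this order, K has dimension 2 with simplices:

  0-simplices (6): P, Q, R, S, T, U
  1-simplices (15): PQ, PR, PS, PT, PU, QR, QS, QT, QU, RS, RT, RU, ST, SU, TU
  2-simplices (10): PQT, PQU, PRS, PRU, PST, QRS, QRT, QSU, RTU, STU

Hence C_0 ≅ Z^6, C_1 ≅ Z^15, C_2 ≅ Z^10.

∂_1: C_1 → C_0 is given by ∂[p,q] = [q] − [p]. For instance
  ∂PT = T − P.
The 6×15 boundary matrix has rank 5 and Smith normal form diag(1,1,1,1,1).

Boundary ∂_2: C_2 → C_1 acts by ∂[p,q,r] = [q,r] − [p,r] + [p,q]. For instance
  ∂QRT = RT − QT + QR,
  ∂PRU = RU − PU + PR.
This gives a 15×10 integer matrix of rank 10; reducing to Smith normal form yields diagonal entries (1,1,1,1,1,1,1,1,1,2).

Now H_k = ker ∂_k / im ∂_{k+1}, so:

  H_0: rank C_0 − rank ∂_1 = 6 − 5 = 1, and the invariant factors of ∂_1 are all 1, so H_0 = Z.
  H_1: rank ker ∂_1 − rank ∂_2 = (15 − 5) − 10 = 0, and ∂_2 has invariant factor 2 > 1, so H_1 = Z_2.
  H_2: rank ker ∂_2 − rank ∂_3 = (10 − 10) − 0 = 0, and there is no ∂_3, so H_2 = 0.

As a check, the Euler characteristic is 6 − 15 + 10 = 1, which agrees with 1 − 0 + 0 = 1.

Hence the Betti numbers are b_0 = 1, b_1 = 0, b_2 = 0.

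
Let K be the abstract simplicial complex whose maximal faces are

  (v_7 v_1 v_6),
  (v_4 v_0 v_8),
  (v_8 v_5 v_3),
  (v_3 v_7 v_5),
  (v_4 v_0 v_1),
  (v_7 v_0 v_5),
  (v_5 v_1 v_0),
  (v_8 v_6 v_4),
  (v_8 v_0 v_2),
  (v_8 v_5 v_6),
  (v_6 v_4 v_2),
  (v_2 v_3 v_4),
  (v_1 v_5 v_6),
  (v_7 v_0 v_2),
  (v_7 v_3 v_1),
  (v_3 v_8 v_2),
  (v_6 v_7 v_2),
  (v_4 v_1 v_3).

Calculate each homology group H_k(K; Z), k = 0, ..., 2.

We work with the vertex ordering v_0 < v_1 < v_2 < v_3 < v_4 < v_5 < v_6 < v_7 < v_8. The simplices of K, each written with vertices in increasing order, are:

  0-simplices (9): [v_0], [v_1], [v_2], [v_3], [v_4], [v_5], [v_6], [v_7], [v_8]
  1-simplices (27): (27 of them)
  2-simplices (18): (18 of them)

giving chain groups C_0 ≅ Z^9, C_1 ≅ Z^27, C_2 ≅ Z^18.

The boundary map ∂_1: C_1 → C_0 sends each edge [p,q] (with p < q) to q − p. For instance
  ∂[v_0,v_4] = [v_4] − [v_0].
This gives a 9×27 integer matrix of rank 8; reducing to Smith normal form yields diagonal entries (1,1,1,1,1,1,1,1).

∂_2: C_2 → C_1 acts by ∂[p,q,r] = [q,r] − [p,r] + [p,q]. For instance
  ∂[v_0,v_5,v_7] = [v_5,v_7] − [v_0,v_7] + [v_0,v_5],
  ∂[v_2,v_6,v_7] = [v_6,v_7] − [v_2,v_7] + [v_2,v_6].
As a 27×18 matrix over Z this has rank 18, with invariant factors (1,1,1,1,1,1,1,1,1,1,1,1,1,1,1,1,1,2).

Computing H_k = (kernel of ∂_k) / (image of ∂_{k+1}):

  H_0: rank C_0 − rank ∂_1 = 9 − 8 = 1, and the invariant factors of ∂_1 are all 1, so H_0 ≅ Z.
  H_1: rank ker ∂_1 − rank ∂_2 = (27 − 8) − 18 = 1, and ∂_2 has invariant factor 2 > 1, so H_1 ≅ Z ⊕ Z_2.
  H_2: rank ker ∂_2 − rank ∂_3 = (18 − 18) − 0 = 0, and there is no ∂_3, so H_2 ≅ 0.

As a check, the Euler characteristic is 9 − 27 + 18 = 0, which agrees with 1 − 1 + 0 = 0.

H_0 ≅ Z,  H_1 ≅ Z ⊕ Z_2,  H_2 = 0.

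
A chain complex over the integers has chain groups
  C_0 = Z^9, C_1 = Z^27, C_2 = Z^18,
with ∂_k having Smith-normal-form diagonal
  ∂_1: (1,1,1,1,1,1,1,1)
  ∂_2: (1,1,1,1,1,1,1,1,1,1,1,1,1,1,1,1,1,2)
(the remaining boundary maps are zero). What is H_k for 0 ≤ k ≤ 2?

H_0: b_0 = 9 − 0 − 8 = 1; torsion from ∂_1 factors > 1: none. So H_0 = Z.
H_1: b_1 = 27 − 8 − 18 = 1; torsion from ∂_2 factors > 1: [2]. So H_1 = Z ⊕ Z/2.
H_2: b_2 = 18 − 18 − 0 = 0; torsion from ∂_3 factors > 1: none. So H_2 = 0.

H_0 = Z,  H_1 = Z ⊕ Z/2,  H_2 = 0.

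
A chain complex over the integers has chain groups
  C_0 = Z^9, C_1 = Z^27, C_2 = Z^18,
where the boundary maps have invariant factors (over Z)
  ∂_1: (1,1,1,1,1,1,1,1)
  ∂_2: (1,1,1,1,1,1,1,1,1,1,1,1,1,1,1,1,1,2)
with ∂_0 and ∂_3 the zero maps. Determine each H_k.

H_0: b_0 = 9 − 0 − 8 = 1; torsion from ∂_1 factors > 1: none. So H_0 = Z.
H_1: b_1 = 27 − 8 − 18 = 1; torsion from ∂_2 factors > 1: [2]. So H_1 = Z ⊕ Z/2Z.
H_2: b_2 = 18 − 18 − 0 = 0; torsion from ∂_3 factors > 1: none. So H_2 = 0.

H_0 = Z,  H_1 = Z ⊕ Z/2Z,  H_2 = 0.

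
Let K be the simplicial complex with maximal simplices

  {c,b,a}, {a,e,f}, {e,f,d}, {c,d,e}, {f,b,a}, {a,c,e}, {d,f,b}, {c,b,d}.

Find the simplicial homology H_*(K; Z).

H_0 ≅ Z,  H_1 = 0,  H_2 ≅ Z.

Order the vertices as a < b < c < d < e < f. Listing each simplex with vertices in this order, K has dimension 2 with simplices:

  0-simplices (6): a, b, c, d, e, f
  1-simplices (12): ab, ac, ae, af, bc, bd, bf, cd, ce, de, df, ef
  2-simplices (8): abc, abf, ace, aef, bcd, bdf, cde, def

Hence C_0 ≅ Z^6, C_1 ≅ Z^12, C_2 ≅ Z^8.

∂_1: C_1 → C_0 sends each edge [p,q] (with p < q) to q − p. For instance
  ∂ab = b − a.
The resulting 6×12 matrix has rank 5, and its Smith normal form has invariant factors (1,1,1,1,1).

∂_2: C_2 → C_1 maps a triangle to the signed sum of its edges. For instance
  ∂cde = de − ce + cd,
  ∂bcd = cd − bd + bc.
The resulting 12×8 matrix has rank 7, and its Smith normal form has invariant factors (1,1,1,1,1,1,1).

Computing H_k = (kernel of ∂_k) / (image of ∂_{k+1}):

  H_0: rank C_0 − rank ∂_1 = 6 − 5 = 1, and the invariant factors of ∂_1 are all 1, so H_0 ≅ Z.
  H_1: rank ker ∂_1 − rank ∂_2 = (12 − 5) − 7 = 0, and the invariant factors of ∂_2 are all 1, so H_1 ≅ 0.
  H_2: rank ker ∂_2 − rank ∂_3 = (8 − 7) − 0 = 1, and there is no ∂_3, so H_2 ≅ Z.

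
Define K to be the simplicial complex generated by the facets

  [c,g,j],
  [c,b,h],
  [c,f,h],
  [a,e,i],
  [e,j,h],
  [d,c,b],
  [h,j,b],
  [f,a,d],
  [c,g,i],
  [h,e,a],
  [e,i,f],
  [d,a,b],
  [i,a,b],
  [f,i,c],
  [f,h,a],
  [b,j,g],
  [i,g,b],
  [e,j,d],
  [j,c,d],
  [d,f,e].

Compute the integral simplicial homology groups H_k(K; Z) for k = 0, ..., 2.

H_0 ≅ Z,  H_1 ≅ Z ⊕ Z_2,  H_2 = 0.

K has 10 vertices, 30 edges, 20 triangles.
rank ∂_0 = 0, rank ∂_1 = 9 ⇒ b_0 = 10 − 0 − 9 = 1; all invariant factors of ∂_1 are 1 so no torsion. So H_0 ≅ Z.
rank ∂_1 = 9, rank ∂_2 = 20 ⇒ b_1 = 30 − 9 − 20 = 1; ∂_2 has invariant factor(s) [2] giving torsion. So H_1 ≅ Z ⊕ Z_2.
rank ∂_2 = 20, rank ∂_3 = 0 ⇒ b_2 = 20 − 20 − 0 = 0. So H_2 ≅ 0.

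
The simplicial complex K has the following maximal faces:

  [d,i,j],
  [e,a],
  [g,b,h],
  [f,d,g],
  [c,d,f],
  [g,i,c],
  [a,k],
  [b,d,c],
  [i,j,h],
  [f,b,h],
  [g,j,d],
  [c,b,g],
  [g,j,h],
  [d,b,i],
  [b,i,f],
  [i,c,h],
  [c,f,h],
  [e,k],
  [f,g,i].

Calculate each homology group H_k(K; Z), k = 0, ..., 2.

H_0 ≅ Z^2,  H_1 ≅ Z^3,  H_2 ≅ Z.

We work with the vertex ordering a < b < c < d < e < f < g < h < i < j < k. The simplices of K, each written with vertices in increasing order, are:

  0-simplices (11): a, b, c, d, e, f, g, h, i, j, k
  1-simplices (27): ae, ak, bc, bd, bf, bg, bh, bi, cd, cf, cg, ch, ci, df, dg, di, dj, ek, fg, fh, fi, gh, gi, gj, hi, hj, ij
  2-simplices (16): bcd, bcg, bdi, bfh, bfi, bgh, cdf, cfh, cgi, chi, dfg, dgj, dij, fgi, ghj, hij

so the chain groups are C_0 ≅ Z^11, C_1 ≅ Z^27, C_2 ≅ Z^16.

The boundary map ∂_1: C_1 → C_0 maps an edge to its endpoints' difference, ∂[p,q] = q − p. For instance
  ∂gj = j − g.
This gives a 11×27 integer matrix of rank 9; reducing to Smith normal form yields diagonal entries (1,1,1,1,1,1,1,1,1).

∂_2: C_2 → C_1 maps a triangle to the signed sum of its edges. For instance
  ∂hij = ij − hj + hi,
  ∂bcg = cg − bg + bc.
As a 27×16 matrix over Z this has rank 15, with invariant factors (1,1,1,1,1,1,1,1,1,1,1,1,1,1,1).

Now H_k = ker ∂_k / im ∂_{k+1}, so:

  H_0: rank C_0 − rank ∂_1 = 11 − 9 = 2, and the invariant factors of ∂_1 are all 1, so H_0 = Z^2.
  H_1: rank ker ∂_1 − rank ∂_2 = (27 − 9) − 15 = 3, and the invariant factors of ∂_2 are all 1, so H_1 = Z^3.
  H_2: rank ker ∂_2 − rank ∂_3 = (16 − 15) − 0 = 1, and there is no ∂_3, so H_2 = Z.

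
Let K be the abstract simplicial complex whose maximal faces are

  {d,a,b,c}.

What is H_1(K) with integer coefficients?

Take the total order a < b < c < d on the vertex set. Then K (dimension 3) consists of the simplices:

  0-simplices (4): a, b, c, d
  1-simplices (6): ab, ac, ad, bc, bd, cd
  2-simplices (4): abc, abd, acd, bcd
  3-simplices (1): abcd

so the chain groups are C_0 ≅ Z^4, C_1 ≅ Z^6, C_2 ≅ Z^4, C_3 ≅ Z^1.

The boundary map ∂_1: C_1 → C_0 sends each edge [p,q] (with p < q) to q − p.
This gives a 4×6 integer matrix of rank 3; reducing to Smith normal form yields diagonal entries (1,1,1).

The boundary map ∂_2: C_2 → C_1 maps a triangle to the signed sum of its edges. For instance
  ∂abd = bd − ad + ab,
  ∂acd = cd − ad + ac.
The resulting 6×4 matrix has rank 3, and its Smith normal form has invariant factors (1,1,1).

∂_3: C_3 → C_2 sends each 3-simplex σ to the alternating sum Σ_i (−1)^i (σ with its i-th vertex removed). For instance
  ∂abcd = bcd − acd + abd − abc.
This gives a 4×1 integer matrix of rank 1; reducing to Smith normal form yields diagonal entries (1).

Reading off H_k = ker ∂_k / im ∂_{k+1}:

  H_1: rank ker ∂_1 − rank ∂_2 = (6 − 3) − 3 = 0, and the invariant factors of ∂_2 are all 1, so H_1 ≅ 0.

(K is a triangulation of the 3-simplex.)

H_1 ≅ 0.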